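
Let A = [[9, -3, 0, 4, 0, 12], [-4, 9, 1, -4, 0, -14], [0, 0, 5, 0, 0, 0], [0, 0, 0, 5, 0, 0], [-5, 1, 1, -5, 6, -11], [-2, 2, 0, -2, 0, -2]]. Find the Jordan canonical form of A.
J = [[5, 1, 0, 0, 0, 0], [0, 5, 1, 0, 0, 0], [0, 0, 5, 0, 0, 0], [0, 0, 0, 5, 0, 0], [0, 0, 0, 0, 6, 1], [0, 0, 0, 0, 0, 6]]

The characteristic polynomial is det(xI - A) = (x - 6)^2(x - 5)^4, so the eigenvalues are 5 (algebraic multiplicity 4), 6 (algebraic multiplicity 2).

For λ = 5: rank(A - 5I) = 4, rank((A - 5I)^2) = 3, rank((A - 5I)^3) = 2. The eigenspace has dimension 6 - 4 = 2, so there are 2 Jordan blocks; the rank sequence gives block sizes [3, 1].

For λ = 6: rank(A - 6I) = 5, rank((A - 6I)^2) = 4. The eigenspace has dimension 6 - 5 = 1, so there is 1 Jordan block; the rank sequence gives block sizes [2].

Assembling the blocks gives the Jordan form J above.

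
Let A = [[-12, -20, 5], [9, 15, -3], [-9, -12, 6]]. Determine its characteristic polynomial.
xI - A = [[x + 12, 20, -5], [-9, x - 15, 3], [9, 12, x - 6]].

Expanding det(xI - A) along the first row:
det(xI - A) = + (x + 12)·det([[x - 15, 3], [12, x - 6]]) - (20)·det([[-9, 3], [9, x - 6]]) + (-5)·det([[-9, x - 15], [9, 12]]).

Evaluating gives χ_A(x) = x^3 - 9x^2 + 27x - 27 = (x - 3)^3.

χ_A(x) = (x - 3)^3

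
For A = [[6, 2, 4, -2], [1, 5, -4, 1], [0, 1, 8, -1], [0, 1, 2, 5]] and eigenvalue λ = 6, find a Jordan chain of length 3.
v_1 = [[1, 0, 0, 0]]^T, v_2 = [[0, 1, 0, 0]]^T, v_3 = [[2, -1, 1, 1]]^T

We seek v_1 ∈ ker((A - 6I)^3) \ ker((A - 6I)^2), then set v_{i+1} = (A - 6I) v_i.

One such chain is v_1 = [[1, 0, 0, 0]]^T, v_2 = [[0, 1, 0, 0]]^T, v_3 = [[2, -1, 1, 1]]^T. Check: (A - 6I) v_3 = [[0, 0, 0, 0]]^T = 0.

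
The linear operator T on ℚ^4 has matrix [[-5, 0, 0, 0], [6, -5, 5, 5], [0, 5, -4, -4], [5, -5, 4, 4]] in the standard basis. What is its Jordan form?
J = [[-5, 1, 0, 0], [0, -5, 0, 0], [0, 0, 0, 1], [0, 0, 0, 0]]

The characteristic polynomial is det(xI - A) = x^2(x + 5)^2, so the eigenvalues are -5 (algebraic multiplicity 2), 0 (algebraic multiplicity 2).

For λ = -5: rank(A + 5I) = 3, rank((A + 5I)^2) = 2. The eigenspace has dimension 4 - 3 = 1, so there is 1 Jordan block; the rank sequence gives block sizes [2].

For λ = 0: rank(A) = 3, rank(A^2) = 2. The eigenspace has dimension 4 - 3 = 1, so there is 1 Jordan block; the rank sequence gives block sizes [2].

Assembling the blocks gives the Jordan form J above.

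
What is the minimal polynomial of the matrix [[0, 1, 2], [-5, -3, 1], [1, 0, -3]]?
m_A(x) = (x + 2)^3

The characteristic polynomial factors as (x + 2)^3. The minimal polynomial is ∏(x - λ)^{k_λ} where k_λ is the size of the largest Jordan block at λ.

For λ = -2: rank(A + 2I) = 2, and the largest Jordan block has size 3 (the smallest k with rank((A + 2I)^k) = rank((A + 2I)^(k+1))).

So m_A(x) = (x + 2)^3.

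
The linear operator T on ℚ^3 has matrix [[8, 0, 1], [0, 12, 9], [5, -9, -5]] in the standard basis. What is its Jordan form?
The characteristic polynomial is det(xI - A) = (x - 6)^2(x - 3), so the eigenvalues are 3 (algebraic multiplicity 1), 6 (algebraic multiplicity 2).

For λ = 3: algebraic multiplicity 1 gives one 1×1 block.

For λ = 6: rank(A - 6I) = 2, rank((A - 6I)^2) = 1. The eigenspace has dimension 3 - 2 = 1, so there is 1 Jordan block; the rank sequence gives block sizes [2].

Assembling the blocks gives the Jordan form J above.

J = [[3, 0, 0], [0, 6, 1], [0, 0, 6]]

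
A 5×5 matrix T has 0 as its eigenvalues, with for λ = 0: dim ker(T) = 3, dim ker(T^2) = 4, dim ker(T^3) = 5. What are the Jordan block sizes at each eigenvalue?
Jordan blocks: (0, 3), (0, 1), (0, 1)

λ = 0: successive nullity increments [3, 1, 1] count blocks of size ≥ k; block sizes are [3, 1, 1].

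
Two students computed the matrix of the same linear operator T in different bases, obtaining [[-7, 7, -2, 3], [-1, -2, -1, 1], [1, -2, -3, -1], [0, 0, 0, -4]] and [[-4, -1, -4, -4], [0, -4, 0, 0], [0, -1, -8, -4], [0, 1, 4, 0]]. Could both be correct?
Both have characteristic polynomial (x + 4)^4, but the minimal polynomial of A is (x + 4)^3 while the minimal polynomial of B is (x + 4)^2. The minimal polynomial is a similarity invariant, so A and B are not similar.

No.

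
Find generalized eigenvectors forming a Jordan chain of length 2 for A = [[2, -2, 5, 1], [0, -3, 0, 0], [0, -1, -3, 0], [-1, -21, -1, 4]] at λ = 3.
We seek v_1 ∈ ker((A - 3I)^2) \ ker(A - 3I), then set v_{i+1} = (A - 3I) v_i.

One such chain is v_1 = [[0, 0, 0, 1]]^T, v_2 = [[1, 0, 0, 1]]^T. Check: (A - 3I) v_2 = [[0, 0, 0, 0]]^T = 0.

v_1 = [[0, 0, 0, 1]]^T, v_2 = [[1, 0, 0, 1]]^T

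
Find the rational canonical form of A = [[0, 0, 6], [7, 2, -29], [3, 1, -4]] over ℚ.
R = [[0, 0, 6], [1, 0, -3], [0, 1, -2]]

The invariant factors of A (the non-unit diagonal entries of the Smith normal form of xI - A over ℚ[x]) are (x - 1)(x^2 + 3x + 6), each dividing the next. The characteristic polynomial is their product, (x - 1)(x^2 + 3x + 6).

The rational canonical form is the block-diagonal matrix of companion matrices C(f_i):
R = [[0, 0, 6], [1, 0, -3], [0, 1, -2]].

Note the characteristic polynomial does not split into linear factors over ℚ, so A has no Jordan form over ℚ; the rational canonical form exists over any field.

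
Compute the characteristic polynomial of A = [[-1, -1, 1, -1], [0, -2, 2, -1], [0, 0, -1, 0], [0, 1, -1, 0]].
χ_A(x) = (x + 1)^4

xI - A = [[x + 1, 1, -1, 1], [0, x + 2, -2, 1], [0, 0, x + 1, 0], [0, -1, 1, x]].

Expanding det(xI - A) along the first row:
det(xI - A) = + (x + 1)·det([[x + 2, -2, 1], [0, x + 1, 0], [-1, 1, x]]) - (1)·det([[0, -2, 1], [0, x + 1, 0], [0, 1, x]]) + (-1)·det([[0, x + 2, 1], [0, 0, 0], [0, -1, x]]) - (1)·det([[0, x + 2, -2], [0, 0, x + 1], [0, -1, 1]]).

Evaluating gives χ_A(x) = x^4 + 4x^3 + 6x^2 + 4x + 1 = (x + 1)^4.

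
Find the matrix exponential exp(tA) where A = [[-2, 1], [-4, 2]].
A has Jordan form J = [[0, 1], [0, 0]] with A = PJP^{-1}, so e^{tA} = P e^{tJ} P^{-1}.

For a Jordan block J_k(λ), e^{tJ_k(λ)} = e^{λt} · (I + tN + t^2 N^2/2! + ... + t^{k-1} N^{k-1}/(k-1)!) where N is the nilpotent superdiagonal part.

Assembling the blocks and conjugating back gives the entries of e^{tA} as shown above.

e^{tA} = [[1 - 2*t, t], [-4*t, 2*t + 1]]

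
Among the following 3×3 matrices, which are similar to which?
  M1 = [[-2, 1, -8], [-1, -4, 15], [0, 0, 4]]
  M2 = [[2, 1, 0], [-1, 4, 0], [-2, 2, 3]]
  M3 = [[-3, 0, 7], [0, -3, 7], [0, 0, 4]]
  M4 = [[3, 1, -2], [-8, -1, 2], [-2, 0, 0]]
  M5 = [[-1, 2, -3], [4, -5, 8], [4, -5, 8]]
4 classes: {M1}, {M2}, {M3}, {M4, M5}

Characteristic polynomials: χ_{M1} = (x - 4)(x + 3)^2, χ_{M2} = (x - 3)^3, χ_{M3} = (x - 4)(x + 3)^2, χ_{M4} = x(x - 1)^2, χ_{M5} = x(x - 1)^2.

{M1}: invariant factors (x - 4)(x + 3)^2.

{M2}: invariant factors x - 3, (x - 3)^2.

{M3}: invariant factors x + 3, (x - 4)(x + 3).

{M4, M5}: invariant factors x(x - 1)^2.

Matrices are similar if and only if their invariant-factor lists agree; the partition into similarity classes is {M1}, {M2}, {M3}, {M4, M5}.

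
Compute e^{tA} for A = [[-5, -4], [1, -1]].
e^{tA} = [[(1 - 2*t)*e^{-3*t}, -4*t*e^{-3*t}], [t*e^{-3*t}, (2*t + 1)*e^{-3*t}]]

A has Jordan form J = [[-3, 1], [0, -3]] with A = PJP^{-1}, so e^{tA} = P e^{tJ} P^{-1}.

For a Jordan block J_k(λ), e^{tJ_k(λ)} = e^{λt} · (I + tN + t^2 N^2/2! + ... + t^{k-1} N^{k-1}/(k-1)!) where N is the nilpotent superdiagonal part.

Assembling the blocks and conjugating back gives the entries of e^{tA} as shown above.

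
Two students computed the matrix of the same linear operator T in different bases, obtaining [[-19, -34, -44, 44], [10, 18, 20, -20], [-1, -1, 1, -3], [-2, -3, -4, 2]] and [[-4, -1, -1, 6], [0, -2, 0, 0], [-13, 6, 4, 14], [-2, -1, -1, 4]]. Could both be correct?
No.

Both have characteristic polynomial (x - 3)^2(x + 2)^2, but the minimal polynomial of A is (x - 3)^2(x + 2)^2 while the minimal polynomial of B is (x - 3)^2(x + 2). The minimal polynomial is a similarity invariant, so A and B are not similar.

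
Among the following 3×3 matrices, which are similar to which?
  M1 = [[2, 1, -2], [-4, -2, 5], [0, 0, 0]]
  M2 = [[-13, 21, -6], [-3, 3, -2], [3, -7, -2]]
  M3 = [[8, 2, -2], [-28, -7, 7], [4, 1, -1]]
3 classes: {M1}, {M2}, {M3}

Characteristic polynomials: χ_{M1} = x^3, χ_{M2} = (x + 4)^3, χ_{M3} = x^3.

{M1}: invariant factors x^3.

{M2}: invariant factors x + 4, (x + 4)^2.

{M3}: invariant factors x, x^2.

Matrices are similar if and only if their invariant-factor lists agree; the partition into similarity classes is {M1}, {M2}, {M3}.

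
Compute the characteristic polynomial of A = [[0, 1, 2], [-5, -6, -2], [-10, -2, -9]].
xI - A = [[x, -1, -2], [5, x + 6, 2], [10, 2, x + 9]].

Expanding det(xI - A) along the first row:
det(xI - A) = + (x)·det([[x + 6, 2], [2, x + 9]]) - (-1)·det([[5, 2], [10, x + 9]]) + (-2)·det([[5, x + 6], [10, 2]]).

Evaluating gives χ_A(x) = x^3 + 15x^2 + 75x + 125 = (x + 5)^3.

χ_A(x) = (x + 5)^3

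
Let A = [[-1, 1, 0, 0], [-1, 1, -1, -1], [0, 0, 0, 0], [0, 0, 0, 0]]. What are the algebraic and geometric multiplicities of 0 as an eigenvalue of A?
algebraic multiplicity 4, geometric multiplicity 2

The characteristic polynomial is x^4, so the factor x appears with exponent 4: the algebraic multiplicity is 4.

rank(A) = 2, so the eigenspace has dimension 4 - 2 = 2: the geometric multiplicity is 2.

Since 2 < 4, A is not diagonalizable.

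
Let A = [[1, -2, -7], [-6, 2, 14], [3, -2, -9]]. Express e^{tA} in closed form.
A has Jordan form J = [[-2, 1, 0], [0, -2, 0], [0, 0, -2]] with A = PJP^{-1}, so e^{tA} = P e^{tJ} P^{-1}.

For a Jordan block J_k(λ), e^{tJ_k(λ)} = e^{λt} · (I + tN + t^2 N^2/2! + ... + t^{k-1} N^{k-1}/(k-1)!) where N is the nilpotent superdiagonal part.

Assembling the blocks and conjugating back gives the entries of e^{tA} as shown above.

e^{tA} = [[(3*t + 1)*e^{-2*t}, -2*t*e^{-2*t}, -7*t*e^{-2*t}], [-6*t*e^{-2*t}, (4*t + 1)*e^{-2*t}, 14*t*e^{-2*t}], [3*t*e^{-2*t}, -2*t*e^{-2*t}, (1 - 7*t)*e^{-2*t}]]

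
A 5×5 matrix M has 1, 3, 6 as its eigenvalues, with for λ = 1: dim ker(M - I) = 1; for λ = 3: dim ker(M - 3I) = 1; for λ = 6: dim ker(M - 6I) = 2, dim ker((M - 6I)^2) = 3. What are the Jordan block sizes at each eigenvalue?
λ = 1: successive nullity increments [1] count blocks of size ≥ k; block sizes are [1].
λ = 3: successive nullity increments [1] count blocks of size ≥ k; block sizes are [1].
λ = 6: successive nullity increments [2, 1] count blocks of size ≥ k; block sizes are [2, 1].

Jordan blocks: (1, 1), (3, 1), (6, 2), (6, 1)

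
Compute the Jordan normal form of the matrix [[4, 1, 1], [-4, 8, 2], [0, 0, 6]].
J = [[6, 1, 0], [0, 6, 0], [0, 0, 6]]

The characteristic polynomial is det(xI - A) = (x - 6)^3, so the eigenvalues are 6 (algebraic multiplicity 3).

For λ = 6: rank(A - 6I) = 1, rank((A - 6I)^2) = 0. The eigenspace has dimension 3 - 1 = 2, so there are 2 Jordan blocks; the rank sequence gives block sizes [2, 1].

Assembling the blocks gives the Jordan form J above.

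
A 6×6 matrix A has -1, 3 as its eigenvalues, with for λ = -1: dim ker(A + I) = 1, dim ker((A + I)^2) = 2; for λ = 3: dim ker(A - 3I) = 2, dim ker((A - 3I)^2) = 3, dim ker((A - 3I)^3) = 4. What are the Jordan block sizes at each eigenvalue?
λ = -1: successive nullity increments [1, 1] count blocks of size ≥ k; block sizes are [2].
λ = 3: successive nullity increments [2, 1, 1] count blocks of size ≥ k; block sizes are [3, 1].

Jordan blocks: (-1, 2), (3, 3), (3, 1)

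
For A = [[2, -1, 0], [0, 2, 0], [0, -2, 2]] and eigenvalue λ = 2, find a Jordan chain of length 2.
We seek v_1 ∈ ker((A - 2I)^2) \ ker(A - 2I), then set v_{i+1} = (A - 2I) v_i.

One such chain is v_1 = [[1, 1, 4]]^T, v_2 = [[-1, 0, -2]]^T. Check: (A - 2I) v_2 = [[0, 0, 0]]^T = 0.

v_1 = [[1, 1, 4]]^T, v_2 = [[-1, 0, -2]]^T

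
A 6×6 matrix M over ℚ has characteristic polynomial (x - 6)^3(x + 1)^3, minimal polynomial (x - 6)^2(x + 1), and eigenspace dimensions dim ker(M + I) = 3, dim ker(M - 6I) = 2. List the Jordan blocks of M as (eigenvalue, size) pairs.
Jordan blocks: (-1, 1), (-1, 1), (-1, 1), (6, 2), (6, 1)

λ = -1: algebraic multiplicity 3 (exponent in χ_M), largest block size 1 (exponent in m_M), 3 blocks (geometric multiplicity). These force block sizes [1, 1, 1].
λ = 6: algebraic multiplicity 3 (exponent in χ_M), largest block size 2 (exponent in m_M), 2 blocks (geometric multiplicity). These force block sizes [2, 1].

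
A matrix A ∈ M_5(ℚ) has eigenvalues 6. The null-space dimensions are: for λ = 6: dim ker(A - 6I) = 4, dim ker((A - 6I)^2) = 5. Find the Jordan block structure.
Jordan blocks: (6, 2), (6, 1), (6, 1), (6, 1)

λ = 6: successive nullity increments [4, 1] count blocks of size ≥ k; block sizes are [2, 1, 1, 1].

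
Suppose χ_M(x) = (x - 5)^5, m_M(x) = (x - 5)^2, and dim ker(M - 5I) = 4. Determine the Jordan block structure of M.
Jordan blocks: (5, 2), (5, 1), (5, 1), (5, 1)

λ = 5: algebraic multiplicity 5 (exponent in χ_M), largest block size 2 (exponent in m_M), 4 blocks (geometric multiplicity). These force block sizes [2, 1, 1, 1].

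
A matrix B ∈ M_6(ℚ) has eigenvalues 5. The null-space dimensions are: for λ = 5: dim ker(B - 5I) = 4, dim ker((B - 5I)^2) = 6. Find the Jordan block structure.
Jordan blocks: (5, 2), (5, 2), (5, 1), (5, 1)

λ = 5: successive nullity increments [4, 2] count blocks of size ≥ k; block sizes are [2, 2, 1, 1].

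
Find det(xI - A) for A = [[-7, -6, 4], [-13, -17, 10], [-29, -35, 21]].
χ_A(x) = (x + 1)^3

xI - A = [[x + 7, 6, -4], [13, x + 17, -10], [29, 35, x - 21]].

Expanding det(xI - A) along the first row:
det(xI - A) = + (x + 7)·det([[x + 17, -10], [35, x - 21]]) - (6)·det([[13, -10], [29, x - 21]]) + (-4)·det([[13, x + 17], [29, 35]]).

Evaluating gives χ_A(x) = x^3 + 3x^2 + 3x + 1 = (x + 1)^3.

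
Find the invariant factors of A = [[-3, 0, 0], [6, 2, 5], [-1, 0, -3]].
The Jordan structure of A has elementary divisors (x + 3)^2, (x - 2). Arranging the block sizes at each eigenvalue in decreasing order and taking row products gives the invariant factors.

Invariant factors (smallest first, each dividing the next): (x - 2)(x + 3)^2.

Check: the last factor (x - 2)(x + 3)^2 is the minimal polynomial, and the product (x - 2)(x + 3)^2 is the characteristic polynomial.

(x - 2)(x + 3)^2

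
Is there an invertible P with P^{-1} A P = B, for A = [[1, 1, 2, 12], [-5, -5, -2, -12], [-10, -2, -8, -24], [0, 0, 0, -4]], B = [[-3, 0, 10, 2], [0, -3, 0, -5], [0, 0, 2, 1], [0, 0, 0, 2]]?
No.

trace(A) = -16 but trace(B) = -2. The trace is a similarity invariant, so A and B are not similar.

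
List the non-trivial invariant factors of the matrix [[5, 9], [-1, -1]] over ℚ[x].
The Jordan structure of A has elementary divisors (x - 2)^2. Arranging the block sizes at each eigenvalue in decreasing order and taking row products gives the invariant factors.

Invariant factors (smallest first, each dividing the next): (x - 2)^2.

Check: the last factor (x - 2)^2 is the minimal polynomial, and the product (x - 2)^2 is the characteristic polynomial.

(x - 2)^2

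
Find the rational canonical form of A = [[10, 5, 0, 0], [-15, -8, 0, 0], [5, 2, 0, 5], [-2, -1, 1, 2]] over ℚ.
The invariant factors of A (the non-unit diagonal entries of the Smith normal form of xI - A over ℚ[x]) are x^2 - 2x - 5, x^2 - 2x - 5, each dividing the next. The characteristic polynomial is their product, (x^2 - 2x - 5)^2.

The rational canonical form is the block-diagonal matrix of companion matrices C(f_i):
R = [[0, 5, 0, 0], [1, 2, 0, 0], [0, 0, 0, 5], [0, 0, 1, 2]].

Note the characteristic polynomial does not split into linear factors over ℚ, so A has no Jordan form over ℚ; the rational canonical form exists over any field.

R = [[0, 5, 0, 0], [1, 2, 0, 0], [0, 0, 0, 5], [0, 0, 1, 2]]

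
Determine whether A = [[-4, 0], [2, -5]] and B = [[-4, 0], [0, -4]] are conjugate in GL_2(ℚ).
No.

trace(A) = -9 but trace(B) = -8. The trace is a similarity invariant, so A and B are not similar.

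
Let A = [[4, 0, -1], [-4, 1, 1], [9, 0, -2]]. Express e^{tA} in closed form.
A has Jordan form J = [[1, 1, 0], [0, 1, 1], [0, 0, 1]] with A = PJP^{-1}, so e^{tA} = P e^{tJ} P^{-1}.

For a Jordan block J_k(λ), e^{tJ_k(λ)} = e^{λt} · (I + tN + t^2 N^2/2! + ... + t^{k-1} N^{k-1}/(k-1)!) where N is the nilpotent superdiagonal part.

Assembling the blocks and conjugating back gives the entries of e^{tA} as shown above.

e^{tA} = [[(3*t + 1)*e^{t}, 0, -t*e^{t}], [t*(-3*t - 8)*e^{t}/2, e^{t}, t*(t + 2)*e^{t}/2], [9*t*e^{t}, 0, (1 - 3*t)*e^{t}]]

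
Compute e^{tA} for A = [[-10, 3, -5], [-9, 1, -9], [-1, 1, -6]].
e^{tA} = [[(3*t^2 - 10*t + 2)*e^{-5*t}/2, t*(3 - t)*e^{-5*t}, t*(3*t - 10)*e^{-5*t}/2], [-9*t*e^{-5*t}, (6*t + 1)*e^{-5*t}, -9*t*e^{-5*t}], [t*(-3*t - 2)*e^{-5*t}/2, t*(t + 1)*e^{-5*t}, (-3*t^2/2 - t + 1)*e^{-5*t}]]

A has Jordan form J = [[-5, 1, 0], [0, -5, 1], [0, 0, -5]] with A = PJP^{-1}, so e^{tA} = P e^{tJ} P^{-1}.

For a Jordan block J_k(λ), e^{tJ_k(λ)} = e^{λt} · (I + tN + t^2 N^2/2! + ... + t^{k-1} N^{k-1}/(k-1)!) where N is the nilpotent superdiagonal part.

Assembling the blocks and conjugating back gives the entries of e^{tA} as shown above.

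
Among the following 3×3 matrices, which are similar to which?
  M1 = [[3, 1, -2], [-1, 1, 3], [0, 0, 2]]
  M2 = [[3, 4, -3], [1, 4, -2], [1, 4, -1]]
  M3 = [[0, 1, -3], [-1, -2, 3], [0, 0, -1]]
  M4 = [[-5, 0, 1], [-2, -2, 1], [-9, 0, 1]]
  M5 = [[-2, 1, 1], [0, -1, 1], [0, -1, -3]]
Characteristic polynomials: χ_{M1} = (x - 2)^3, χ_{M2} = (x - 2)^3, χ_{M3} = (x + 1)^3, χ_{M4} = (x + 2)^3, χ_{M5} = (x + 2)^3.

{M1, M2}: invariant factors (x - 2)^3.

{M3}: invariant factors x + 1, (x + 1)^2.

{M4}: invariant factors (x + 2)^3.

{M5}: invariant factors x + 2, (x + 2)^2.

Matrices are similar if and only if their invariant-factor lists agree; the partition into similarity classes is {M1, M2}, {M3}, {M4}, {M5}.

4 classes: {M1, M2}, {M3}, {M4}, {M5}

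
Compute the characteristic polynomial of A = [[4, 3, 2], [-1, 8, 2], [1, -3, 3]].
χ_A(x) = (x - 5)^3

xI - A = [[x - 4, -3, -2], [1, x - 8, -2], [-1, 3, x - 3]].

Expanding det(xI - A) along the first row:
det(xI - A) = + (x - 4)·det([[x - 8, -2], [3, x - 3]]) - (-3)·det([[1, -2], [-1, x - 3]]) + (-2)·det([[1, x - 8], [-1, 3]]).

Evaluating gives χ_A(x) = x^3 - 15x^2 + 75x - 125 = (x - 5)^3.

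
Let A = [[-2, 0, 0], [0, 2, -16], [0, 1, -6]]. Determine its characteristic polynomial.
χ_A(x) = (x + 2)^3

xI - A = [[x + 2, 0, 0], [0, x - 2, 16], [0, -1, x + 6]].

Expanding det(xI - A) along the first row:
det(xI - A) = + (x + 2)·det([[x - 2, 16], [-1, x + 6]]) - (0)·det([[0, 16], [0, x + 6]]) + (0)·det([[0, x - 2], [0, -1]]).

Evaluating gives χ_A(x) = x^3 + 6x^2 + 12x + 8 = (x + 2)^3.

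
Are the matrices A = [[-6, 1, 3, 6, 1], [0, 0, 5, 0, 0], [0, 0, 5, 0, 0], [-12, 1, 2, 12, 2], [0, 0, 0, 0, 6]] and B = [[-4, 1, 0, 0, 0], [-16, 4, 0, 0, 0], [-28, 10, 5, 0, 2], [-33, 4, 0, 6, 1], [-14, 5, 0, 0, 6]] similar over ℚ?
Two matrices over a field are similar if and only if they have the same invariant factors.

Both A and B have characteristic polynomial x^2(x - 6)^2(x - 5) and minimal polynomial x^2(x - 6)^2(x - 5). Computing further, both have invariant factors x^2(x - 6)^2(x - 5). Hence A and B are similar.

Yes.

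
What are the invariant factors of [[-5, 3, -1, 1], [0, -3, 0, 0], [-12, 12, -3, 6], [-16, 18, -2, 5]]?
x + 3, (x - 3)(x + 3)^2

The Jordan structure of A has elementary divisors (x + 3)^2, (x + 3), (x - 3). Arranging the block sizes at each eigenvalue in decreasing order and taking row products gives the invariant factors.

Invariant factors (smallest first, each dividing the next): x + 3, (x - 3)(x + 3)^2.

Check: the last factor (x - 3)(x + 3)^2 is the minimal polynomial, and the product (x - 3)(x + 3)^3 is the characteristic polynomial.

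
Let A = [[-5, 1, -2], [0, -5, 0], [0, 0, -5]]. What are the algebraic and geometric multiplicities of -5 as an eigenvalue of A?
The characteristic polynomial is (x + 5)^3, so the factor x + 5 appears with exponent 3: the algebraic multiplicity is 3.

rank(A + 5I) = 1, so the eigenspace has dimension 3 - 1 = 2: the geometric multiplicity is 2.

Since 2 < 3, A is not diagonalizable.

algebraic multiplicity 3, geometric multiplicity 2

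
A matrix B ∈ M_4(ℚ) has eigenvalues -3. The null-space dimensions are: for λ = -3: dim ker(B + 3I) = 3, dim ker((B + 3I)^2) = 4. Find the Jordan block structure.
Jordan blocks: (-3, 2), (-3, 1), (-3, 1)

λ = -3: successive nullity increments [3, 1] count blocks of size ≥ k; block sizes are [2, 1, 1].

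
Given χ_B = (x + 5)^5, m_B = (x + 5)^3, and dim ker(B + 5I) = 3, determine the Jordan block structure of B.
Jordan blocks: (-5, 3), (-5, 1), (-5, 1)

λ = -5: algebraic multiplicity 5 (exponent in χ_B), largest block size 3 (exponent in m_B), 3 blocks (geometric multiplicity). These force block sizes [3, 1, 1].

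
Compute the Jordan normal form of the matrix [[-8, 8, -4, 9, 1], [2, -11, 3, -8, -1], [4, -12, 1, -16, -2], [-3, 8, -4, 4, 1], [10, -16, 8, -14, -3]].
The characteristic polynomial is det(xI - A) = (x + 1)^2(x + 5)^3, so the eigenvalues are -5 (algebraic multiplicity 3), -1 (algebraic multiplicity 2).

For λ = -5: rank(A + 5I) = 3, rank((A + 5I)^2) = 2. The eigenspace has dimension 5 - 3 = 2, so there are 2 Jordan blocks; the rank sequence gives block sizes [2, 1].

For λ = -1: rank(A + I) = 4, rank((A + I)^2) = 3. The eigenspace has dimension 5 - 4 = 1, so there is 1 Jordan block; the rank sequence gives block sizes [2].

Assembling the blocks gives the Jordan form J above.

J = [[-5, 1, 0, 0, 0], [0, -5, 0, 0, 0], [0, 0, -5, 0, 0], [0, 0, 0, -1, 1], [0, 0, 0, 0, -1]]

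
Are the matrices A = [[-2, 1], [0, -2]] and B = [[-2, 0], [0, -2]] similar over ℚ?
No.

Both have characteristic polynomial (x + 2)^2, but the minimal polynomial of A is (x + 2)^2 while the minimal polynomial of B is x + 2. The minimal polynomial is a similarity invariant, so A and B are not similar.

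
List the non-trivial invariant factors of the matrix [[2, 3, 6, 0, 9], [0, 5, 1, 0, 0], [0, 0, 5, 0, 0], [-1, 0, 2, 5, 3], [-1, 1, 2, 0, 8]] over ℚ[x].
(x - 5)^2, (x - 5)^3

The Jordan structure of A has elementary divisors (x - 5)^3, (x - 5)^2. Arranging the block sizes at each eigenvalue in decreasing order and taking row products gives the invariant factors.

Invariant factors (smallest first, each dividing the next): (x - 5)^2, (x - 5)^3.

Check: the last factor (x - 5)^3 is the minimal polynomial, and the product (x - 5)^5 is the characteristic polynomial.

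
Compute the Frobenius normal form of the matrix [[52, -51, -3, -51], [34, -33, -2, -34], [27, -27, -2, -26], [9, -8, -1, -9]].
The invariant factors of A (the non-unit diagonal entries of the Smith normal form of xI - A over ℚ[x]) are (x - 4)^2(x - 1)(x + 1), each dividing the next. The characteristic polynomial is their product, (x - 4)^2(x - 1)(x + 1).

The rational canonical form is the block-diagonal matrix of companion matrices C(f_i):
R = [[0, 0, 0, 16], [1, 0, 0, -8], [0, 1, 0, -15], [0, 0, 1, 8]].

R = [[0, 0, 0, 16], [1, 0, 0, -8], [0, 1, 0, -15], [0, 0, 1, 8]]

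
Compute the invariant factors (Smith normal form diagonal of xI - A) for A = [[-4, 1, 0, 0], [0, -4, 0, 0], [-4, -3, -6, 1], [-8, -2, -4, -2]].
(x + 4)^2, (x + 4)^2

The Jordan structure of A has elementary divisors (x + 4)^2, (x + 4)^2. Arranging the block sizes at each eigenvalue in decreasing order and taking row products gives the invariant factors.

Invariant factors (smallest first, each dividing the next): (x + 4)^2, (x + 4)^2.

Check: the last factor (x + 4)^2 is the minimal polynomial, and the product (x + 4)^4 is the characteristic polynomial.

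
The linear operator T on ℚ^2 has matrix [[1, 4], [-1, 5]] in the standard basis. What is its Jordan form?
J = [[3, 1], [0, 3]]

The characteristic polynomial is det(xI - A) = (x - 3)^2, so the eigenvalues are 3 (algebraic multiplicity 2).

For λ = 3: rank(A - 3I) = 1, rank((A - 3I)^2) = 0. The eigenspace has dimension 2 - 1 = 1, so there is 1 Jordan block; the rank sequence gives block sizes [2].

Assembling the blocks gives the Jordan form J above.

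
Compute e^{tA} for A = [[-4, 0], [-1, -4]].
e^{tA} = [[e^{-4*t}, 0], [-t*e^{-4*t}, e^{-4*t}]]

A has Jordan form J = [[-4, 1], [0, -4]] with A = PJP^{-1}, so e^{tA} = P e^{tJ} P^{-1}.

For a Jordan block J_k(λ), e^{tJ_k(λ)} = e^{λt} · (I + tN + t^2 N^2/2! + ... + t^{k-1} N^{k-1}/(k-1)!) where N is the nilpotent superdiagonal part.

Assembling the blocks and conjugating back gives the entries of e^{tA} as shown above.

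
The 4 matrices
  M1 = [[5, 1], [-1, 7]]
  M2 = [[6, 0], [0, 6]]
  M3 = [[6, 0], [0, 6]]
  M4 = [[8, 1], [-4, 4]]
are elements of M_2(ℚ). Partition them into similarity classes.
2 classes: {M1, M4}, {M2, M3}

Characteristic polynomials: χ_{M1} = (x - 6)^2, χ_{M2} = (x - 6)^2, χ_{M3} = (x - 6)^2, χ_{M4} = (x - 6)^2.

{M1, M4}: invariant factors (x - 6)^2.

{M2, M3}: invariant factors x - 6, x - 6.

Matrices are similar if and only if their invariant-factor lists agree; the partition into similarity classes is {M1, M4}, {M2, M3}.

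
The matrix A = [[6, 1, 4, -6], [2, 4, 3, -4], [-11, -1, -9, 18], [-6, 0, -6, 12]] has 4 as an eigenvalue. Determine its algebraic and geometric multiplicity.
The characteristic polynomial is (x - 4)(x - 3)^3, so the factor x - 4 appears with exponent 1: the algebraic multiplicity is 1.

rank(A - 4I) = 3, so the eigenspace has dimension 4 - 3 = 1: the geometric multiplicity is 1.

algebraic multiplicity 1, geometric multiplicity 1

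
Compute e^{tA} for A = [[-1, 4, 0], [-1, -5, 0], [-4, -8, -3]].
e^{tA} = [[(2*t + 1)*e^{-3*t}, 4*t*e^{-3*t}, 0], [-t*e^{-3*t}, (1 - 2*t)*e^{-3*t}, 0], [-4*t*e^{-3*t}, -8*t*e^{-3*t}, e^{-3*t}]]

A has Jordan form J = [[-3, 1, 0], [0, -3, 0], [0, 0, -3]] with A = PJP^{-1}, so e^{tA} = P e^{tJ} P^{-1}.

For a Jordan block J_k(λ), e^{tJ_k(λ)} = e^{λt} · (I + tN + t^2 N^2/2! + ... + t^{k-1} N^{k-1}/(k-1)!) where N is the nilpotent superdiagonal part.

Assembling the blocks and conjugating back gives the entries of e^{tA} as shown above.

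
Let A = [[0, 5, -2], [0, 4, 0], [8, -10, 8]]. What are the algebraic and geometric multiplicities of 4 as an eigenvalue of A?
algebraic multiplicity 3, geometric multiplicity 2

The characteristic polynomial is (x - 4)^3, so the factor x - 4 appears with exponent 3: the algebraic multiplicity is 3.

rank(A - 4I) = 1, so the eigenspace has dimension 3 - 1 = 2: the geometric multiplicity is 2.

Since 2 < 3, A is not diagonalizable.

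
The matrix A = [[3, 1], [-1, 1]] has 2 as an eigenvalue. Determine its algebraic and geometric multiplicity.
algebraic multiplicity 2, geometric multiplicity 1

The characteristic polynomial is (x - 2)^2, so the factor x - 2 appears with exponent 2: the algebraic multiplicity is 2.

rank(A - 2I) = 1, so the eigenspace has dimension 2 - 1 = 1: the geometric multiplicity is 1.

Since 1 < 2, A is not diagonalizable.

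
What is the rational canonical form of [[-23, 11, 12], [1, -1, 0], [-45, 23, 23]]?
R = [[0, 0, 12], [1, 0, 0], [0, 1, -1]]

The invariant factors of A (the non-unit diagonal entries of the Smith normal form of xI - A over ℚ[x]) are (x - 2)(x^2 + 3x + 6), each dividing the next. The characteristic polynomial is their product, (x - 2)(x^2 + 3x + 6).

The rational canonical form is the block-diagonal matrix of companion matrices C(f_i):
R = [[0, 0, 12], [1, 0, 0], [0, 1, -1]].

Note the characteristic polynomial does not split into linear factors over ℚ, so A has no Jordan form over ℚ; the rational canonical form exists over any field.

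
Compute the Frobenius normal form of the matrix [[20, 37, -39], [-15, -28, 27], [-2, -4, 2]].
The invariant factors of A (the non-unit diagonal entries of the Smith normal form of xI - A over ℚ[x]) are (x + 1)^2(x + 4), each dividing the next. The characteristic polynomial is their product, (x + 1)^2(x + 4).

The rational canonical form is the block-diagonal matrix of companion matrices C(f_i):
R = [[0, 0, -4], [1, 0, -9], [0, 1, -6]].

R = [[0, 0, -4], [1, 0, -9], [0, 1, -6]]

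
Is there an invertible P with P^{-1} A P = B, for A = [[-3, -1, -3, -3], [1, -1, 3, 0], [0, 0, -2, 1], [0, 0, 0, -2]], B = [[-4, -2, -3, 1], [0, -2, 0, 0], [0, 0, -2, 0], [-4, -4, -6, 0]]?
No.

Both have characteristic polynomial (x + 2)^4 and minimal polynomial (x + 2)^2. But rank(A + 2I) = 2 for A while rank(B + 2I) = 1 for B, so the number of Jordan blocks at λ = -2 differs. A and B are not similar.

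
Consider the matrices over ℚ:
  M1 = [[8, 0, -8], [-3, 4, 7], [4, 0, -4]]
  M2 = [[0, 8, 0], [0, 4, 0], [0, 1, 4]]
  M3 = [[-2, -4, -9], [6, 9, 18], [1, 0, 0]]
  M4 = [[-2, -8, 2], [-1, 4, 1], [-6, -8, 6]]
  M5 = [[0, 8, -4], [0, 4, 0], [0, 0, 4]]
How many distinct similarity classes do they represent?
3 classes: {M1, M2, M4}, {M3}, {M5}

Characteristic polynomials: χ_{M1} = x(x - 4)^2, χ_{M2} = x(x - 4)^2, χ_{M3} = (x - 3)^2(x - 1), χ_{M4} = x(x - 4)^2, χ_{M5} = x(x - 4)^2.

{M1, M2, M4}: invariant factors x(x - 4)^2.

{M3}: invariant factors (x - 3)^2(x - 1).

{M5}: invariant factors x - 4, x(x - 4).

Matrices are similar if and only if their invariant-factor lists agree; the partition into similarity classes is {M1, M2, M4}, {M3}, {M5}.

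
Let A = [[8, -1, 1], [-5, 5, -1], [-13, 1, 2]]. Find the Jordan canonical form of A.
J = [[5, 1, 0], [0, 5, 1], [0, 0, 5]]

The characteristic polynomial is det(xI - A) = (x - 5)^3, so the eigenvalues are 5 (algebraic multiplicity 3).

For λ = 5: rank(A - 5I) = 2, rank((A - 5I)^2) = 1, rank((A - 5I)^3) = 0. The eigenspace has dimension 3 - 2 = 1, so there is 1 Jordan block; the rank sequence gives block sizes [3].

Assembling the blocks gives the Jordan form J above.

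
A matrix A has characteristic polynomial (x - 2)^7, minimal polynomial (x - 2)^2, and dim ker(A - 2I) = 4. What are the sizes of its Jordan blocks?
λ = 2: algebraic multiplicity 7 (exponent in χ_A), largest block size 2 (exponent in m_A), 4 blocks (geometric multiplicity). These force block sizes [2, 2, 2, 1].

Jordan blocks: (2, 2), (2, 2), (2, 2), (2, 1)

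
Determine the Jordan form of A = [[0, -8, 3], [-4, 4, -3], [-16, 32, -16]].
The characteristic polynomial is det(xI - A) = (x + 4)^3, so the eigenvalues are -4 (algebraic multiplicity 3).

For λ = -4: rank(A + 4I) = 1, rank((A + 4I)^2) = 0. The eigenspace has dimension 3 - 1 = 2, so there are 2 Jordan blocks; the rank sequence gives block sizes [2, 1].

Assembling the blocks gives the Jordan form J above.

J = [[-4, 1, 0], [0, -4, 0], [0, 0, -4]]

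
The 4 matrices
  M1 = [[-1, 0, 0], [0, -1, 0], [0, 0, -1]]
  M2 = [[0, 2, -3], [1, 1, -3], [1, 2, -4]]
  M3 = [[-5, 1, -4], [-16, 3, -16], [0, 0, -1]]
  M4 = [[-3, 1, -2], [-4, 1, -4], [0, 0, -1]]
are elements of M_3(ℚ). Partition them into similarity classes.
Characteristic polynomials: χ_{M1} = (x + 1)^3, χ_{M2} = (x + 1)^3, χ_{M3} = (x + 1)^3, χ_{M4} = (x + 1)^3.

{M1}: invariant factors x + 1, x + 1, x + 1.

{M2, M3, M4}: invariant factors x + 1, (x + 1)^2.

Matrices are similar if and only if their invariant-factor lists agree; the partition into similarity classes is {M1}, {M2, M3, M4}.

2 classes: {M1}, {M2, M3, M4}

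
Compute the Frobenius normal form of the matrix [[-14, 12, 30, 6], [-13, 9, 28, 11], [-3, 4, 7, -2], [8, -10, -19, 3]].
The invariant factors of A (the non-unit diagonal entries of the Smith normal form of xI - A over ℚ[x]) are (x - 5)(x^3 + 3x + 2), each dividing the next. The characteristic polynomial is their product, (x - 5)(x^3 + 3x + 2).

The rational canonical form is the block-diagonal matrix of companion matrices C(f_i):
R = [[0, 0, 0, 10], [1, 0, 0, 13], [0, 1, 0, -3], [0, 0, 1, 5]].

Note the characteristic polynomial does not split into linear factors over ℚ, so A has no Jordan form over ℚ; the rational canonical form exists over any field.

R = [[0, 0, 0, 10], [1, 0, 0, 13], [0, 1, 0, -3], [0, 0, 1, 5]]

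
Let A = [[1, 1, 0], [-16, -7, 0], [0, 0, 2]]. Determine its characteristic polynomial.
χ_A(x) = (x - 2)(x + 3)^2

xI - A = [[x - 1, -1, 0], [16, x + 7, 0], [0, 0, x - 2]].

Expanding det(xI - A) along the first row:
det(xI - A) = + (x - 1)·det([[x + 7, 0], [0, x - 2]]) - (-1)·det([[16, 0], [0, x - 2]]) + (0)·det([[16, x + 7], [0, 0]]).

Evaluating gives χ_A(x) = x^3 + 4x^2 - 3x - 18 = (x - 2)(x + 3)^2.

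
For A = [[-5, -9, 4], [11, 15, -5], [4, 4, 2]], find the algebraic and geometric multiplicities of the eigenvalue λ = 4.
The characteristic polynomial is (x - 4)^3, so the factor x - 4 appears with exponent 3: the algebraic multiplicity is 3.

rank(A - 4I) = 2, so the eigenspace has dimension 3 - 2 = 1: the geometric multiplicity is 1.

Since 1 < 3, A is not diagonalizable.

algebraic multiplicity 3, geometric multiplicity 1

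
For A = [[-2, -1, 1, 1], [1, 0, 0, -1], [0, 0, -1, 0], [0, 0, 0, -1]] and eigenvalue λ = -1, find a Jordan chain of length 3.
v_1 = [[-2, 1, 1, 0]]^T, v_2 = [[2, -1, 0, 0]]^T, v_3 = [[-1, 1, 0, 0]]^T

We seek v_1 ∈ ker((A + I)^3) \ ker((A + I)^2), then set v_{i+1} = (A + I) v_i.

One such chain is v_1 = [[-2, 1, 1, 0]]^T, v_2 = [[2, -1, 0, 0]]^T, v_3 = [[-1, 1, 0, 0]]^T. Check: (A + I) v_3 = [[0, 0, 0, 0]]^T = 0.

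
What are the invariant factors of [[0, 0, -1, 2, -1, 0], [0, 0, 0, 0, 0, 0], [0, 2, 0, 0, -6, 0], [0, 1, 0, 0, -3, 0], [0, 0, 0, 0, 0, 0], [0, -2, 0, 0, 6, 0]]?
The Jordan structure of A has elementary divisors x^2, x^2, x, x. Arranging the block sizes at each eigenvalue in decreasing order and taking row products gives the invariant factors.

Invariant factors (smallest first, each dividing the next): x, x, x^2, x^2.

Check: the last factor x^2 is the minimal polynomial, and the product x^6 is the characteristic polynomial.

x, x, x^2, x^2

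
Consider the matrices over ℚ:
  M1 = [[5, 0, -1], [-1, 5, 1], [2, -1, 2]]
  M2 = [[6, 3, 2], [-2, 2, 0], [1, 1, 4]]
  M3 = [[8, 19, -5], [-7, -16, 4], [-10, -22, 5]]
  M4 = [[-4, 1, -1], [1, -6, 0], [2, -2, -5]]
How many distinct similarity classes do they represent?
3 classes: {M1, M2}, {M3}, {M4}

Characteristic polynomials: χ_{M1} = (x - 4)^3, χ_{M2} = (x - 4)^3, χ_{M3} = (x + 1)^3, χ_{M4} = (x + 5)^3.

{M1, M2}: invariant factors (x - 4)^3.

{M3}: invariant factors (x + 1)^3.

{M4}: invariant factors (x + 5)^3.

Matrices are similar if and only if their invariant-factor lists agree; the partition into similarity classes is {M1, M2}, {M3}, {M4}.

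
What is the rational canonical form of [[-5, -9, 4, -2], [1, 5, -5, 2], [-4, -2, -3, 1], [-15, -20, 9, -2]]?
The invariant factors of A (the non-unit diagonal entries of the Smith normal form of xI - A over ℚ[x]) are (x + 5)(x^3 - 3x - 1), each dividing the next. The characteristic polynomial is their product, (x + 5)(x^3 - 3x - 1).

The rational canonical form is the block-diagonal matrix of companion matrices C(f_i):
R = [[0, 0, 0, 5], [1, 0, 0, 16], [0, 1, 0, 3], [0, 0, 1, -5]].

Note the characteristic polynomial does not split into linear factors over ℚ, so A has no Jordan form over ℚ; the rational canonical form exists over any field.

R = [[0, 0, 0, 5], [1, 0, 0, 16], [0, 1, 0, 3], [0, 0, 1, -5]]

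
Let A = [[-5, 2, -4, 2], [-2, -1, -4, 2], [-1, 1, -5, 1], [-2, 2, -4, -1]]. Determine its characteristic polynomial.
xI - A = [[x + 5, -2, 4, -2], [2, x + 1, 4, -2], [1, -1, x + 5, -1], [2, -2, 4, x + 1]].

Expanding det(xI - A) along the first row:
det(xI - A) = + (x + 5)·det([[x + 1, 4, -2], [-1, x + 5, -1], [-2, 4, x + 1]]) - (-2)·det([[2, 4, -2], [1, x + 5, -1], [2, 4, x + 1]]) + (4)·det([[2, x + 1, -2], [1, -1, -1], [2, -2, x + 1]]) - (-2)·det([[2, x + 1, 4], [1, -1, x + 5], [2, -2, 4]]).

Evaluating gives χ_A(x) = x^4 + 12x^3 + 54x^2 + 108x + 81 = (x + 3)^4.

χ_A(x) = (x + 3)^4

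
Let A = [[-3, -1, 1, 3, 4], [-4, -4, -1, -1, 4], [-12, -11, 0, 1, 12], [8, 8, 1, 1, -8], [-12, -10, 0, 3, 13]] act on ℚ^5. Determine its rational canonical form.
The invariant factors of A (the non-unit diagonal entries of the Smith normal form of xI - A over ℚ[x]) are x - 1, (x - 2)^2(x - 1)^2, each dividing the next. The characteristic polynomial is their product, (x - 2)^2(x - 1)^3.

The rational canonical form is the block-diagonal matrix of companion matrices C(f_i):
R = [[1, 0, 0, 0, 0], [0, 0, 0, 0, -4], [0, 1, 0, 0, 12], [0, 0, 1, 0, -13], [0, 0, 0, 1, 6]].

R = [[1, 0, 0, 0, 0], [0, 0, 0, 0, -4], [0, 1, 0, 0, 12], [0, 0, 1, 0, -13], [0, 0, 0, 1, 6]]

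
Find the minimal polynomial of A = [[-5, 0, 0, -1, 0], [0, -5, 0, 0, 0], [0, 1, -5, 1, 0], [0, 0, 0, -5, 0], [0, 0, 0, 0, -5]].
The characteristic polynomial factors as (x + 5)^5. The minimal polynomial is ∏(x - λ)^{k_λ} where k_λ is the size of the largest Jordan block at λ.

For λ = -5: rank(A + 5I) = 2, and the largest Jordan block has size 2 (the smallest k with rank((A + 5I)^k) = rank((A + 5I)^(k+1))).

So m_A(x) = (x + 5)^2.

m_A(x) = (x + 5)^2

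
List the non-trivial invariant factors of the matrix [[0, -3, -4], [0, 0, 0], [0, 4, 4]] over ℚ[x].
x^2(x - 4)

The Jordan structure of A has elementary divisors x^2, (x - 4). Arranging the block sizes at each eigenvalue in decreasing order and taking row products gives the invariant factors.

Invariant factors (smallest first, each dividing the next): x^2(x - 4).

Check: the last factor x^2(x - 4) is the minimal polynomial, and the product x^2(x - 4) is the characteristic polynomial.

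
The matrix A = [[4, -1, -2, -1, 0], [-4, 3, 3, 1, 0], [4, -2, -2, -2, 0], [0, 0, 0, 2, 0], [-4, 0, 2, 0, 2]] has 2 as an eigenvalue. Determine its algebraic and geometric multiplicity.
The characteristic polynomial is (x - 2)^4(x - 1), so the factor x - 2 appears with exponent 4: the algebraic multiplicity is 4.

rank(A - 2I) = 2, so the eigenspace has dimension 5 - 2 = 3: the geometric multiplicity is 3.

Since 3 < 4, A is not diagonalizable.

algebraic multiplicity 4, geometric multiplicity 3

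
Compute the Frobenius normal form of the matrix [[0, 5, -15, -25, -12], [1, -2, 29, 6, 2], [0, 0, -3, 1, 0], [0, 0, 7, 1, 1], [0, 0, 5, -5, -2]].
R = [[0, 5, 0, 0, 0], [1, -2, 0, 0, 0], [0, 0, 0, 0, 10], [0, 0, 1, 0, 1], [0, 0, 0, 1, -4]]

The invariant factors of A (the non-unit diagonal entries of the Smith normal form of xI - A over ℚ[x]) are x^2 + 2x - 5, (x + 2)(x^2 + 2x - 5), each dividing the next. The characteristic polynomial is their product, (x + 2)(x^2 + 2x - 5)^2.

The rational canonical form is the block-diagonal matrix of companion matrices C(f_i):
R = [[0, 5, 0, 0, 0], [1, -2, 0, 0, 0], [0, 0, 0, 0, 10], [0, 0, 1, 0, 1], [0, 0, 0, 1, -4]].

Note the characteristic polynomial does not split into linear factors over ℚ, so A has no Jordan form over ℚ; the rational canonical form exists over any field.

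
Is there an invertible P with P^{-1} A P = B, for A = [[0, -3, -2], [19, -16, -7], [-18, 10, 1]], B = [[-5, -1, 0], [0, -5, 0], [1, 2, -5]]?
Yes.

Two matrices over a field are similar if and only if they have the same invariant factors.

Both A and B have characteristic polynomial (x + 5)^3 and minimal polynomial (x + 5)^3. Computing further, both have invariant factors (x + 5)^3. Hence A and B are similar.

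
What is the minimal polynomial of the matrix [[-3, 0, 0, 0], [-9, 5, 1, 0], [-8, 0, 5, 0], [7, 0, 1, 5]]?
The characteristic polynomial factors as (x - 5)^3(x + 3). The minimal polynomial is ∏(x - λ)^{k_λ} where k_λ is the size of the largest Jordan block at λ.

For λ = -3: rank(A + 3I) = 3, and the largest Jordan block has size 1 (the smallest k with rank((A + 3I)^k) = rank((A + 3I)^(k+1))).
For λ = 5: rank(A - 5I) = 2, and the largest Jordan block has size 2 (the smallest k with rank((A - 5I)^k) = rank((A - 5I)^(k+1))).

So m_A(x) = (x - 5)^2(x + 3).

m_A(x) = (x - 5)^2(x + 3)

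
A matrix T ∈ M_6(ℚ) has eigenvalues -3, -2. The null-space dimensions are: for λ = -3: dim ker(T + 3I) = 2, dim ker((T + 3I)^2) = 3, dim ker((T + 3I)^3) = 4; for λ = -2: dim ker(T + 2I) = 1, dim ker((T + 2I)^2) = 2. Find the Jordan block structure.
Jordan blocks: (-3, 3), (-3, 1), (-2, 2)

λ = -3: successive nullity increments [2, 1, 1] count blocks of size ≥ k; block sizes are [3, 1].
λ = -2: successive nullity increments [1, 1] count blocks of size ≥ k; block sizes are [2].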